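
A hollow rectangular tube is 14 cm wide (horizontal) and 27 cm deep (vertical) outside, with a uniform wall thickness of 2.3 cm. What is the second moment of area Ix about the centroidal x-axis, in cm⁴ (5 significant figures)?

Split into non-overlapping primitives; take the origin at the lower-left of the bounding box.
Outer rectangle: 14 × 27, A = 378 cm², y = 13.5 cm, Ī = 22963.5 cm⁴.
Inner void (subtracted): 9.4 × 22.4, A = 210.56 cm², y = 13.5 cm, Ī = 8804.215 cm⁴.
By symmetry the centroid is at mid-height, ȳ = 13.5 cm.
All pieces are centred on the centroidal x-axis, so I = ΣĪ (holes subtracted) = 14159.28 cm⁴.

Ix ≈ 1.4159 × 10⁴ cm⁴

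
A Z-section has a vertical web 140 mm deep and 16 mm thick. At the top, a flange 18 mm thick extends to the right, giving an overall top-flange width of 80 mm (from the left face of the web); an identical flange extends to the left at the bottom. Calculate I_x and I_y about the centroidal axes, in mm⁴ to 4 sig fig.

Split into non-overlapping primitives; take the origin at the lower-left of the bounding box.
Web: 16 × 140, A = 2 240 mm², y = 70 mm, Ī = 3 658 667 mm⁴.
Top flange (beyond web): 64 × 18, A = 1 152 mm², y = 131 mm, Ī = 31 104 mm⁴.
Bottom flange (beyond web): 64 × 18, A = 1 152 mm², y = 9 mm, Ī = 31 104 mm⁴.
Centroid: ȳ = ΣA·y / ΣA = 70 mm.
Transfer each piece to the centroidal x-axis using Ī + A·d² with d = y − 70:
  web: d = 0 mm → contributes +3 658 667 mm⁴
  top flange (beyond web): d = 61 mm → contributes +4 317 696 mm⁴
  bottom flange (beyond web): d = -61 mm → contributes +4 317 696 mm⁴
Total I = 12 294 059 mm⁴.
For the y-axis: x̄ = 72 mm.
Repeating about the centroidal y-axis gives I_y = 4 520 619 mm⁴.

I_x ≈ 1.229 × 10⁷ mm⁴, I_y ≈ 4.521 × 10⁶ mm⁴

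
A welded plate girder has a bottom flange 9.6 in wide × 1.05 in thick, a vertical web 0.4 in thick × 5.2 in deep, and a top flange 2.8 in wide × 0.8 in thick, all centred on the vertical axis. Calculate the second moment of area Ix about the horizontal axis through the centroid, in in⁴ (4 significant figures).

Ix ≈ 81.69 in⁴

Decompose the section into non-overlapping parts with the origin at the bottom-left of its bounding rectangle.
Bottom plate: 9.6 × 1.05, A = 10.08 in², y = 0.525 in, Ī = 0.9261 in⁴.
Web plate: 0.4 × 5.2, A = 2.08 in², y = 3.65 in, Ī = 4.68693 in⁴.
Top plate: 2.8 × 0.8, A = 2.24 in², y = 6.65 in, Ī = 0.119467 in⁴.
Centroid: ȳ = ΣA·y / ΣA = 1.92917 in.
Transfer each piece to the horizontal axis through the centroid using Ī + A·d² with d = y − 1.92917:
  bottom plate: d = -1.40417 in → contributes +20.8007 in⁴
  web plate: d = 1.72083 in → contributes +10.8464 in⁴
  top plate: d = 4.72083 in → contributes +50.0407 in⁴
Total I = 81.6878 in⁴.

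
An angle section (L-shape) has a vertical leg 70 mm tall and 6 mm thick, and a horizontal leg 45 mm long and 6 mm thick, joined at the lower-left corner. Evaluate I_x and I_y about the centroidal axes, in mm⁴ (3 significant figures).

I_x ≈ 3.26 × 10⁵ mm⁴, I_y ≈ 1.07 × 10⁵ mm⁴

Break the section into simple shapes (no overlaps), measuring from the bottom-left corner of the bounding box.
Vertical leg: 6 × 70, A = 420 mm², y = 35 mm, Ī = 171 500 mm⁴.
Horizontal leg (remainder): 39 × 6, A = 234 mm², y = 3 mm, Ī = 702 mm⁴.
Centroid: ȳ = ΣA·y / ΣA = 23.55 mm.
Transfer each piece to the centroidal x-axis using Ī + A·d² with d = y − 23.55:
  vertical leg: d = 11.45 mm → contributes +226 559 mm⁴
  horizontal leg (remainder): d = -20.55 mm → contributes +99 525 mm⁴
Total I = 326 084 mm⁴.
For the y-axis: x̄ = 11.05 mm.
Repeating about the centroidal y-axis gives I_y = 106 996 mm⁴.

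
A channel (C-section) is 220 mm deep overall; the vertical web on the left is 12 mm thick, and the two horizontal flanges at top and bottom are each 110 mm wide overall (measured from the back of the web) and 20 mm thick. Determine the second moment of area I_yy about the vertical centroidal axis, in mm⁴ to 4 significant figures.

I_yy ≈ 7.941 × 10⁶ mm⁴

Treat the section as a set of non-overlapping primitives; coordinates are from the bounding-box lower-left.
Web: 12 × 220, A = 2 640 mm², x = 6 mm, Ī = 31 680 mm⁴.
Top flange (beyond web): 98 × 20, A = 1 960 mm², x = 61 mm, Ī = 1 568 653 mm⁴.
Bottom flange (beyond web): 98 × 20, A = 1 960 mm², x = 61 mm, Ī = 1 568 653 mm⁴.
Centroid: x̄ = ΣA·x / ΣA = 38.8659 mm.
Transfer each piece to the vertical centroidal axis using Ī + A·d² with d = x − 38.8659:
  web: d = -32.8659 mm → contributes +2 883 314 mm⁴
  top flange (beyond web): d = 22.1341 mm → contributes +2 528 897 mm⁴
  bottom flange (beyond web): d = 22.1341 mm → contributes +2 528 897 mm⁴
Total I = 7 941 109 mm⁴.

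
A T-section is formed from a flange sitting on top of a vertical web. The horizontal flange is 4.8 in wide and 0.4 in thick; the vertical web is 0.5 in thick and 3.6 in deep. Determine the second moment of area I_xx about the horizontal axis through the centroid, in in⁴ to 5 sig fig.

Split into non-overlapping primitives; take the origin at the lower-left of the bounding box.
Flange: 4.8 × 0.4, A = 1.92 in², y = 3.8 in, Ī = 0.0256 in⁴.
Web: 0.5 × 3.6, A = 1.8 in², y = 1.8 in, Ī = 1.944 in⁴.
Centroid: ȳ = ΣA·y / ΣA = 2.832258 in.
Transfer each piece to the horizontal axis through the centroid using Ī + A·d² with d = y − 2.832258:
  flange: d = 0.9677419 in → contributes +1.823727 in⁴
  web: d = -1.032258 in → contributes +3.862002 in⁴
Total I = 5.685729 in⁴.

I_xx ≈ 5.6857 in⁴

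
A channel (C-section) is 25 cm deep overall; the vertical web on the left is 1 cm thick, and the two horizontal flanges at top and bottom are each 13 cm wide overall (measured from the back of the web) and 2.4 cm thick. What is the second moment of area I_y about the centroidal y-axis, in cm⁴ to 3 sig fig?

Decompose the section into non-overlapping parts with the origin at the bottom-left of its bounding rectangle.
Web: 1 × 25, A = 25 cm², x = 0.5 cm, Ī = 2.0833 cm⁴.
Top flange (beyond web): 12 × 2.4, A = 28.8 cm², x = 7 cm, Ī = 345.6 cm⁴.
Bottom flange (beyond web): 12 × 2.4, A = 28.8 cm², x = 7 cm, Ī = 345.6 cm⁴.
Centroid: x̄ = ΣA·x / ΣA = 5.0327 cm.
Transfer each piece to the centroidal y-axis using Ī + A·d² with d = x − 5.0327:
  web: d = -4.5327 cm → contributes +515.71 cm⁴
  top flange (beyond web): d = 1.9673 cm → contributes +457.07 cm⁴
  bottom flange (beyond web): d = 1.9673 cm → contributes +457.07 cm⁴
Total I = 1429.8 cm⁴.

I_y ≈ 1430 cm⁴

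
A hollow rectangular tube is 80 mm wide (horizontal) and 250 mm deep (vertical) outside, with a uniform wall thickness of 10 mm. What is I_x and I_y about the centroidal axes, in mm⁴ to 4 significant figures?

I_x ≈ 4.333 × 10⁷ mm⁴, I_y ≈ 6.527 × 10⁶ mm⁴

Decompose the section into non-overlapping parts with the origin at the bottom-left of its bounding rectangle.
Outer rectangle: 80 × 250, A = 20 000 mm², y = 125 mm, Ī = 104 166 667 mm⁴.
Inner void (subtracted): 60 × 230, A = 13 800 mm², y = 125 mm, Ī = 60 835 000 mm⁴.
By symmetry the centroid is at mid-height, ȳ = 125 mm.
All pieces are centred on the centroidal x-axis, so I = ΣĪ (holes subtracted) = 43 331 667 mm⁴.
Repeating about the centroidal y-axis gives I_y = 6 526 667 mm⁴.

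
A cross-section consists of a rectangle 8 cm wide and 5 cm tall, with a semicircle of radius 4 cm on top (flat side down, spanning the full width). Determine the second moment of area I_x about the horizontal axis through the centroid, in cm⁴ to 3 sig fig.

Break the section into simple shapes (no overlaps), measuring from the bottom-left corner of the bounding box.
Rectangular body: 8 × 5, A = 40 cm², y = 2.5 cm, Ī = 83.333 cm⁴.
Semicircular cap: semicircle r = 4, A = 25.133 cm², y = 6.6977 cm, Ī = 28.098 cm⁴.
Centroid: ȳ = ΣA·y / ΣA = 4.1197 cm.
Transfer each piece to the horizontal axis through the centroid using Ī + A·d² with d = y − 4.1197:
  rectangular body: d = -1.6197 cm → contributes +188.28 cm⁴
  semicircular cap: d = 2.5779 cm → contributes +195.12 cm⁴
Total I = 383.4 cm⁴.

I_x ≈ 383 cm⁴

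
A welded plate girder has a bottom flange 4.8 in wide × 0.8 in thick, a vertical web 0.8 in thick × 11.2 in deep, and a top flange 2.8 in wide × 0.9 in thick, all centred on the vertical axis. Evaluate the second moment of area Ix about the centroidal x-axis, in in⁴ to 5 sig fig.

Ix ≈ 320.55 in⁴

Decompose the section into non-overlapping parts with the origin at the bottom-left of its bounding rectangle.
Bottom plate: 4.8 × 0.8, A = 3.84 in², y = 0.4 in, Ī = 0.2048 in⁴.
Web plate: 0.8 × 11.2, A = 8.96 in², y = 6.4 in, Ī = 93.66187 in⁴.
Top plate: 2.8 × 0.9, A = 2.52 in², y = 12.45 in, Ī = 0.1701 in⁴.
Centroid: ȳ = ΣA·y / ΣA = 5.891253 in.
Transfer each piece to the centroidal x-axis using Ī + A·d² with d = y − 5.891253:
  bottom plate: d = -5.491253 in → contributes +115.9956 in⁴
  web plate: d = 0.5087467 in → contributes +95.98092 in⁴
  top plate: d = 6.558747 in → contributes +108.5733 in⁴
Total I = 320.5499 in⁴.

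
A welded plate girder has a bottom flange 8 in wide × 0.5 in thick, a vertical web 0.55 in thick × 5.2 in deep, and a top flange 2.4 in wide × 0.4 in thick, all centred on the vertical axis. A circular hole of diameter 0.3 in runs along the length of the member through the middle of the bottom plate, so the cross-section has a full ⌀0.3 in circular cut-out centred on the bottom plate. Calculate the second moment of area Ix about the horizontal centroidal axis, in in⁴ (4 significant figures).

Ix ≈ 36.64 in⁴

Split into non-overlapping primitives; take the origin at the lower-left of the bounding box.
Bottom plate: 8 × 0.5, A = 4 in², y = 0.25 in, Ī = 0.0833333 in⁴.
Web plate: 0.55 × 5.2, A = 2.86 in², y = 3.1 in, Ī = 6.44453 in⁴.
Top plate: 2.4 × 0.4, A = 0.96 in², y = 5.9 in, Ī = 0.0128 in⁴.
Hole (subtracted): ⌀0.3, A = 0.0706858 in², y = 0.25 in, Ī = 0.000397608 in⁴.
Centroid: ȳ = ΣA·y / ΣA = 2.00177 in.
Transfer each piece to the horizontal centroidal axis using Ī + A·d² with d = y − 2.00177:
  bottom plate: d = -1.75177 in → contributes +12.3581 in⁴
  web plate: d = 1.09823 in → contributes +9.89402 in⁴
  top plate: d = 3.89823 in → contributes +14.6012 in⁴
  hole: d = -1.75177 in → contributes −0.217311 in⁴
Total I = 36.636 in⁴.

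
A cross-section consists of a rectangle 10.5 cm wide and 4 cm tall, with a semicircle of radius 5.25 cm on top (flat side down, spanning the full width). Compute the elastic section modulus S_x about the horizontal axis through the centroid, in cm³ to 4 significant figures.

Break the section into simple shapes (no overlaps), measuring from the bottom-left corner of the bounding box.
Rectangular body: 10.5 × 4, A = 42 cm², y = 2 cm, Ī = 56 cm⁴.
Semicircular cap: semicircle r = 5.25, A = 43.2951 cm², y = 6.22817 cm, Ī = 83.3814 cm⁴.
Centroid: ȳ = ΣA·y / ΣA = 4.14618 cm.
Transfer each piece to the horizontal axis through the centroid using Ī + A·d² with d = y − 4.14618:
  rectangular body: d = -2.14618 cm → contributes +249.456 cm⁴
  semicircular cap: d = 2.08199 cm → contributes +271.051 cm⁴
Total I = 520.507 cm⁴.
Extreme fibre distance c = 5.10382 cm; S = I/c = 101.984 cm³.

S_x ≈ 102.0 cm³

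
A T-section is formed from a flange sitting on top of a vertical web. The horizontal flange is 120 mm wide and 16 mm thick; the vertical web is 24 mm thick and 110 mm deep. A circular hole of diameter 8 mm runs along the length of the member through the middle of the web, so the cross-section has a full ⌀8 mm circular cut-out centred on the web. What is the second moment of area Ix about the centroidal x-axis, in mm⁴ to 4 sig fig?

Break the section into simple shapes (no overlaps), measuring from the bottom-left corner of the bounding box.
Flange: 120 × 16, A = 1 920 mm², y = 118 mm, Ī = 40 960 mm⁴.
Web: 24 × 110, A = 2 640 mm², y = 55 mm, Ī = 2 662 000 mm⁴.
Hole (subtracted): ⌀8, A = 50.2655 mm², y = 55 mm, Ī = 201.062 mm⁴.
Centroid: ȳ = ΣA·y / ΣA = 81.822 mm.
Transfer each piece to the centroidal x-axis using Ī + A·d² with d = y − 81.822:
  flange: d = 36.178 mm → contributes +2 553 951 mm⁴
  web: d = -26.822 mm → contributes +4 561 265 mm⁴
  hole: d = -26.822 mm → contributes −36 363 mm⁴
Total I = 7 078 852 mm⁴.

Ix ≈ 7.079 × 10⁶ mm⁴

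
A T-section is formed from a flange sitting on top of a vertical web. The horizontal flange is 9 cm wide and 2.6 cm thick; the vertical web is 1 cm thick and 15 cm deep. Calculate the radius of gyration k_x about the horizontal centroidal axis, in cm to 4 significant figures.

k_x ≈ 5.109 cm

Split into non-overlapping primitives; take the origin at the lower-left of the bounding box.
Flange: 9 × 2.6, A = 23.4 cm², y = 16.3 cm, Ī = 13.182 cm⁴.
Web: 1 × 15, A = 15 cm², y = 7.5 cm, Ī = 281.25 cm⁴.
Centroid: ȳ = ΣA·y / ΣA = 12.8625 cm.
Transfer each piece to the horizontal centroidal axis using Ī + A·d² with d = y − 12.8625:
  flange: d = 3.4375 cm → contributes +289.686 cm⁴
  web: d = -5.3625 cm → contributes +712.596 cm⁴
Total I = 1002.28 cm⁴.
Radius of gyration: k = √(I/A) = √(1002.28 / 38.4) = 5.10892 cm.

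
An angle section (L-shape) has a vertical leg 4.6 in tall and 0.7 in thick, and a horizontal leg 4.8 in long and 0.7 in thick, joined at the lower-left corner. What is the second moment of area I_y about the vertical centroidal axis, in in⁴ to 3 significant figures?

Break the section into simple shapes (no overlaps), measuring from the bottom-left corner of the bounding box.
Vertical leg: 0.7 × 4.6, A = 3.22 in², x = 0.35 in, Ī = 0.13148 in⁴.
Horizontal leg (remainder): 4.1 × 0.7, A = 2.87 in², x = 2.75 in, Ī = 4.0204 in⁴.
Centroid: x̄ = ΣA·x / ΣA = 1.481 in.
Transfer each piece to the vertical centroidal axis using Ī + A·d² with d = x − 1.481:
  vertical leg: d = -1.131 in → contributes +4.2506 in⁴
  horizontal leg (remainder): d = 1.269 in → contributes +8.6419 in⁴
Total I = 12.893 in⁴.

I_y ≈ 12.9 in⁴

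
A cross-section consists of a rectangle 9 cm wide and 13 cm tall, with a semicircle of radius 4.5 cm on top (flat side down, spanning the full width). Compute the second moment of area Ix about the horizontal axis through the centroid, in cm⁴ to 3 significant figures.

Split into non-overlapping primitives; take the origin at the lower-left of the bounding box.
Rectangular body: 9 × 13, A = 117 cm², y = 6.5 cm, Ī = 1647.8 cm⁴.
Semicircular cap: semicircle r = 4.5, A = 31.809 cm², y = 14.91 cm, Ī = 45.007 cm⁴.
Centroid: ȳ = ΣA·y / ΣA = 8.2977 cm.
Transfer each piece to the horizontal axis through the centroid using Ī + A·d² with d = y − 8.2977:
  rectangular body: d = -1.7977 cm → contributes +2025.8 cm⁴
  semicircular cap: d = 6.6122 cm → contributes +1435.7 cm⁴
Total I = 3461.6 cm⁴.

Ix ≈ 3460 cm⁴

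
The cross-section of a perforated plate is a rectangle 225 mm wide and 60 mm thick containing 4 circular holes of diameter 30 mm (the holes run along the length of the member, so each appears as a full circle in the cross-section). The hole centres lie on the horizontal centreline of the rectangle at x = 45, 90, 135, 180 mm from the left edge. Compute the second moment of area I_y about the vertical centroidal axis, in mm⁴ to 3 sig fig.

I_y ≈ 4.96 × 10⁷ mm⁴

Treat the section as a set of non-overlapping primitives; coordinates are from the bounding-box lower-left.
Plate: 225 × 60, A = 13 500 mm², x = 112.5 mm, Ī = 56 953 125 mm⁴.
Hole 1 (subtracted): ⌀30, A = 706.86 mm², x = 45 mm, Ī = 39 761 mm⁴.
Hole 2 (subtracted): ⌀30, A = 706.86 mm², x = 90 mm, Ī = 39 761 mm⁴.
Hole 3 (subtracted): ⌀30, A = 706.86 mm², x = 135 mm, Ī = 39 761 mm⁴.
Hole 4 (subtracted): ⌀30, A = 706.86 mm², x = 180 mm, Ī = 39 761 mm⁴.
By symmetry the centroid is at mid-width, x̄ = 112.5 mm.
Transfer each piece to the vertical centroidal axis using Ī + A·d² with d = x − 112.5:
  plate: d = 0 mm → contributes +56 953 125 mm⁴
  hole 1: d = -67.5 mm → contributes −3 260 384 mm⁴
  hole 2: d = -22.5 mm → contributes −397 608 mm⁴
  hole 3: d = 22.5 mm → contributes −397 608 mm⁴
  hole 4: d = 67.5 mm → contributes −3 260 384 mm⁴
Total I = 49 637 141 mm⁴.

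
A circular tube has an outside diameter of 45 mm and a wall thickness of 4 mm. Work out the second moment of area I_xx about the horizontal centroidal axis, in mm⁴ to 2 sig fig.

Treat the section as a set of non-overlapping primitives; coordinates are from the bounding-box lower-left.
Outer circle: ⌀45, A = 1 590 mm², y = 22.5 mm, Ī = 201 289 mm⁴.
Bore (subtracted): ⌀37, A = 1 075 mm², y = 22.5 mm, Ī = 91 998 mm⁴.
By symmetry the centroid is at mid-height, ȳ = 22.5 mm.
All pieces are centred on the horizontal centroidal axis, so I = ΣĪ (holes subtracted) = 109 291 mm⁴.

I_xx ≈ 1.1 × 10⁵ mm⁴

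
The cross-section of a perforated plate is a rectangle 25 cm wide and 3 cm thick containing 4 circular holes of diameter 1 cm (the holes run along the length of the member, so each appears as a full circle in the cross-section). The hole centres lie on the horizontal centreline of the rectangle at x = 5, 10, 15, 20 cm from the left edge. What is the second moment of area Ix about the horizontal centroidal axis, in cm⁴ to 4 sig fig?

Break the section into simple shapes (no overlaps), measuring from the bottom-left corner of the bounding box.
Plate: 25 × 3, A = 75 cm², y = 1.5 cm, Ī = 56.25 cm⁴.
Hole 1 (subtracted): ⌀1, A = 0.785398 cm², y = 1.5 cm, Ī = 0.0490874 cm⁴.
Hole 2 (subtracted): ⌀1, A = 0.785398 cm², y = 1.5 cm, Ī = 0.0490874 cm⁴.
Hole 3 (subtracted): ⌀1, A = 0.785398 cm², y = 1.5 cm, Ī = 0.0490874 cm⁴.
Hole 4 (subtracted): ⌀1, A = 0.785398 cm², y = 1.5 cm, Ī = 0.0490874 cm⁴.
By symmetry the centroid is at mid-height, ȳ = 1.5 cm.
All pieces are centred on the horizontal centroidal axis, so I = ΣĪ (holes subtracted) = 56.0537 cm⁴.

Ix ≈ 56.05 cm⁴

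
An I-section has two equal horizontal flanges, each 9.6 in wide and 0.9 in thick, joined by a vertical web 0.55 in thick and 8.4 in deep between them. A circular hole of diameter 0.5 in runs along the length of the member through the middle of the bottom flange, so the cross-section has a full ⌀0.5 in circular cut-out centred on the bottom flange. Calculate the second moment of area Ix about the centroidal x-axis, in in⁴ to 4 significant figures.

Decompose the section into non-overlapping parts with the origin at the bottom-left of its bounding rectangle.
Bottom flange: 9.6 × 0.9, A = 8.64 in², y = 0.45 in, Ī = 0.5832 in⁴.
Web: 0.55 × 8.4, A = 4.62 in², y = 5.1 in, Ī = 27.1656 in⁴.
Top flange: 9.6 × 0.9, A = 8.64 in², y = 9.75 in, Ī = 0.5832 in⁴.
Hole (subtracted): ⌀0.5, A = 0.19635 in², y = 0.45 in, Ī = 0.00306796 in⁴.
Centroid: ȳ = ΣA·y / ΣA = 5.14207 in.
Transfer each piece to the centroidal x-axis using Ī + A·d² with d = y − 5.14207:
  bottom flange: d = -4.69207 in → contributes +190.797 in⁴
  web: d = -0.0420678 in → contributes +27.1738 in⁴
  top flange: d = 4.60793 in → contributes +184.037 in⁴
  hole: d = -4.69207 in → contributes −4.3258 in⁴
Total I = 397.682 in⁴.

Ix ≈ 397.7 in⁴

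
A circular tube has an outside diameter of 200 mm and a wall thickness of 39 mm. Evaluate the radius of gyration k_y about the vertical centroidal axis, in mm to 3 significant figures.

Break the section into simple shapes (no overlaps), measuring from the bottom-left corner of the bounding box.
Outer circle: ⌀200, A = 31 416 mm², x = 100 mm, Ī = 78 539 816 mm⁴.
Bore (subtracted): ⌀122, A = 11 690 mm², x = 100 mm, Ī = 10 874 498 mm⁴.
By symmetry the centroid is at mid-width, x̄ = 100 mm.
All pieces are centred on the vertical centroidal axis, so I = ΣĪ (holes subtracted) = 67 665 318 mm⁴.
Radius of gyration: k = √(I/A) = √(67 665 318 / 19 726) = 58.568 mm.

k_y ≈ 58.6 mm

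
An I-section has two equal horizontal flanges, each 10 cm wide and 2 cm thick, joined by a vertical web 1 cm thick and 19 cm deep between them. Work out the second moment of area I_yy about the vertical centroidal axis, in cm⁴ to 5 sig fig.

I_yy ≈ 334.92 cm⁴

Treat the section as a set of non-overlapping primitives; coordinates are from the bounding-box lower-left.
Bottom flange: 10 × 2, A = 20 cm², x = 5 cm, Ī = 166.6667 cm⁴.
Web: 1 × 19, A = 19 cm², x = 5 cm, Ī = 1.583333 cm⁴.
Top flange: 10 × 2, A = 20 cm², x = 5 cm, Ī = 166.6667 cm⁴.
By symmetry the centroid is at mid-width, x̄ = 5 cm.
All pieces are centred on the vertical centroidal axis, so I = ΣĪ = 334.9167 cm⁴.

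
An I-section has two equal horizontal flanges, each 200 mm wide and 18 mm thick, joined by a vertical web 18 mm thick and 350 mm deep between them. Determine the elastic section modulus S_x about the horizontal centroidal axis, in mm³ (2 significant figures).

S_x ≈ 1.6 × 10⁶ mm³

Break the section into simple shapes (no overlaps), measuring from the bottom-left corner of the bounding box.
Bottom flange: 200 × 18, A = 3 600 mm², y = 9 mm, Ī = 97 200 mm⁴.
Web: 18 × 350, A = 6 300 mm², y = 193 mm, Ī = 64 312 500 mm⁴.
Top flange: 200 × 18, A = 3 600 mm², y = 377 mm, Ī = 97 200 mm⁴.
By symmetry the centroid is at mid-height, ȳ = 193 mm.
Transfer each piece to the horizontal centroidal axis using Ī + A·d² with d = y − 193:
  bottom flange: d = -184 mm → contributes +121 978 800 mm⁴
  web: d = 0 mm → contributes +64 312 500 mm⁴
  top flange: d = 184 mm → contributes +121 978 800 mm⁴
Total I = 308 270 100 mm⁴.
Extreme fibre distance c = 193 mm; S = I/c = 1 597 254 mm³.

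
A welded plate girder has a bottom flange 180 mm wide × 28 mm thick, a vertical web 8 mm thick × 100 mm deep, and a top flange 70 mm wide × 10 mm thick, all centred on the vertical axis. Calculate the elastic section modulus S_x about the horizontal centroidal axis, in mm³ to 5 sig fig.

Decompose the section into non-overlapping parts with the origin at the bottom-left of its bounding rectangle.
Bottom plate: 180 × 28, A = 5 040 mm², y = 14 mm, Ī = 329 280 mm⁴.
Web plate: 8 × 100, A = 800 mm², y = 78 mm, Ī = 666666.7 mm⁴.
Top plate: 70 × 10, A = 700 mm², y = 133 mm, Ī = 5833.333 mm⁴.
Centroid: ȳ = ΣA·y / ΣA = 34.56575 mm.
Transfer each piece to the horizontal centroidal axis using Ī + A·d² with d = y − 34.56575:
  bottom plate: d = -20.56575 mm → contributes +2 460 948 mm⁴
  web plate: d = 43.43425 mm → contributes +2 175 894 mm⁴
  top plate: d = 98.43425 mm → contributes +6 788 345 mm⁴
Total I = 11 425 187 mm⁴.
Extreme fibre distance c = 103.4343 mm; S = I/c = 110458.4 mm³.

S_x ≈ 1.1046 × 10⁵ mm³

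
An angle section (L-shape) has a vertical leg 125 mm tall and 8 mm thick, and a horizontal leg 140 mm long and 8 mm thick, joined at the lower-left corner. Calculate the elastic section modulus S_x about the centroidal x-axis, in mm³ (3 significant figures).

S_x ≈ 3.31 × 10⁴ mm³

Split into non-overlapping primitives; take the origin at the lower-left of the bounding box.
Vertical leg: 8 × 125, A = 1 000 mm², y = 62.5 mm, Ī = 1 302 083 mm⁴.
Horizontal leg (remainder): 132 × 8, A = 1 056 mm², y = 4 mm, Ī = 5 632 mm⁴.
Centroid: ȳ = ΣA·y / ΣA = 32.453 mm.
Transfer each piece to the centroidal x-axis using Ī + A·d² with d = y − 32.453:
  vertical leg: d = 30.047 mm → contributes +2 204 887 mm⁴
  horizontal leg (remainder): d = -28.453 mm → contributes +860 560 mm⁴
Total I = 3 065 447 mm⁴.
Extreme fibre distance c = 92.547 mm; S = I/c = 33 123 mm³.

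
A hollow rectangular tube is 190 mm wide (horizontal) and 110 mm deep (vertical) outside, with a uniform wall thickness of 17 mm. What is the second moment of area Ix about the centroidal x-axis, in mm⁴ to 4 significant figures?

Break the section into simple shapes (no overlaps), measuring from the bottom-left corner of the bounding box.
Outer rectangle: 190 × 110, A = 20 900 mm², y = 55 mm, Ī = 21 074 167 mm⁴.
Inner void (subtracted): 156 × 76, A = 11 856 mm², y = 55 mm, Ī = 5 706 688 mm⁴.
By symmetry the centroid is at mid-height, ȳ = 55 mm.
All pieces are centred on the centroidal x-axis, so I = ΣĪ (holes subtracted) = 15 367 479 mm⁴.

Ix ≈ 1.537 × 10⁷ mm⁴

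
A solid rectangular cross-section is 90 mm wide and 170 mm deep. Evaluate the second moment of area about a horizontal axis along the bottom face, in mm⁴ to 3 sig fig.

I_base ≈ 1.47 × 10⁸ mm⁴

The section: 90 × 170, A = 15 300 mm², y = 85 mm, Ī = 36 847 500 mm⁴.
Transfer it to a horizontal axis along the bottom face using Ī + A·d² with d = y − 0:
  the section: d = 85 mm → contributes +147 390 000 mm⁴
Total I = 147 390 000 mm⁴.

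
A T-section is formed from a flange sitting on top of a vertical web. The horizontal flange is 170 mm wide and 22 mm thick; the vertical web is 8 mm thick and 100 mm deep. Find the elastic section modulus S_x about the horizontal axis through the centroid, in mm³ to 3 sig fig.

Decompose the section into non-overlapping parts with the origin at the bottom-left of its bounding rectangle.
Flange: 170 × 22, A = 3 740 mm², y = 111 mm, Ī = 150 847 mm⁴.
Web: 8 × 100, A = 800 mm², y = 50 mm, Ī = 666 667 mm⁴.
Centroid: ȳ = ΣA·y / ΣA = 100.25 mm.
Transfer each piece to the horizontal axis through the centroid using Ī + A·d² with d = y − 100.25:
  flange: d = 10.749 mm → contributes +582 962 mm⁴
  web: d = -50.251 mm → contributes +2 686 805 mm⁴
Total I = 3 269 767 mm⁴.
Extreme fibre distance c = 100.25 mm; S = I/c = 32 616 mm³.

S_x ≈ 3.26 × 10⁴ mm³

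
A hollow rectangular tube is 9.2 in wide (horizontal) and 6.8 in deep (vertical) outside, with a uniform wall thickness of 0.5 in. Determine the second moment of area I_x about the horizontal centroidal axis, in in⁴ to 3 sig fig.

I_x ≈ 108 in⁴

Break the section into simple shapes (no overlaps), measuring from the bottom-left corner of the bounding box.
Outer rectangle: 9.2 × 6.8, A = 62.56 in², y = 3.4 in, Ī = 241.06 in⁴.
Inner void (subtracted): 8.2 × 5.8, A = 47.56 in², y = 3.4 in, Ī = 133.33 in⁴.
By symmetry the centroid is at mid-height, ȳ = 3.4 in.
All pieces are centred on the horizontal centroidal axis, so I = ΣĪ (holes subtracted) = 107.74 in⁴.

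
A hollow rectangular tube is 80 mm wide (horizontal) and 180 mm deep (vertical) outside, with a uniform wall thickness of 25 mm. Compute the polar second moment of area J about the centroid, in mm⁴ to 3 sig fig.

J ≈ 4.08 × 10⁷ mm⁴

Break the section into simple shapes (no overlaps), measuring from the bottom-left corner of the bounding box.
Outer rectangle: 80 × 180, A = 14 400 mm², y = 90 mm, Ī = 38 880 000 mm⁴.
Inner void (subtracted): 30 × 130, A = 3 900 mm², y = 90 mm, Ī = 5 492 500 mm⁴.
By symmetry the centroid is at mid-height, ȳ = 90 mm.
All pieces are centred on the centroidal x-axis, so I = ΣĪ (holes subtracted) = 33 387 500 mm⁴.
Repeating about the centroidal y-axis gives I_y = 7 387 500 mm⁴.
Polar second moment: J = I_x + I_y = 40 775 000 mm⁴.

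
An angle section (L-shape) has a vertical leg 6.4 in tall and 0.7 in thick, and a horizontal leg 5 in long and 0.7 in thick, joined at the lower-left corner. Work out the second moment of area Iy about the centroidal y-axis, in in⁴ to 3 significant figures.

Iy ≈ 16.1 in⁴

Treat the section as a set of non-overlapping primitives; coordinates are from the bounding-box lower-left.
Vertical leg: 0.7 × 6.4, A = 4.48 in², x = 0.35 in, Ī = 0.18293 in⁴.
Horizontal leg (remainder): 4.3 × 0.7, A = 3.01 in², x = 2.85 in, Ī = 4.6379 in⁴.
Centroid: x̄ = ΣA·x / ΣA = 1.3547 in.
Transfer each piece to the centroidal y-axis using Ī + A·d² with d = x − 1.3547:
  vertical leg: d = -1.0047 in → contributes +4.7049 in⁴
  horizontal leg (remainder): d = 1.4953 in → contributes +11.368 in⁴
Total I = 16.073 in⁴.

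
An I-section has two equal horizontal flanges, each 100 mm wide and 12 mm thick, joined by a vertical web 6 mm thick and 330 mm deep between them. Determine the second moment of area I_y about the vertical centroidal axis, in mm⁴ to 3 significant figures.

I_y ≈ 2.01 × 10⁶ mm⁴

Split into non-overlapping primitives; take the origin at the lower-left of the bounding box.
Bottom flange: 100 × 12, A = 1 200 mm², x = 50 mm, Ī = 1 000 000 mm⁴.
Web: 6 × 330, A = 1 980 mm², x = 50 mm, Ī = 5 940 mm⁴.
Top flange: 100 × 12, A = 1 200 mm², x = 50 mm, Ī = 1 000 000 mm⁴.
By symmetry the centroid is at mid-width, x̄ = 50 mm.
All pieces are centred on the vertical centroidal axis, so I = ΣĪ = 2 005 940 mm⁴.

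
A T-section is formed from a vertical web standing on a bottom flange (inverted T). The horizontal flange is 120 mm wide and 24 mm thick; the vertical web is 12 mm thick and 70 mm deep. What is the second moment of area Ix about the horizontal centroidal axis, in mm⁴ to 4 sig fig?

Ix ≈ 1.918 × 10⁶ mm⁴

Decompose the section into non-overlapping parts with the origin at the bottom-left of its bounding rectangle.
Flange: 120 × 24, A = 2 880 mm², y = 12 mm, Ī = 138 240 mm⁴.
Web: 12 × 70, A = 840 mm², y = 59 mm, Ī = 343 000 mm⁴.
Centroid: ȳ = ΣA·y / ΣA = 22.6129 mm.
Transfer each piece to the horizontal centroidal axis using Ī + A·d² with d = y − 22.6129:
  flange: d = -10.6129 mm → contributes +462 625 mm⁴
  web: d = 36.3871 mm → contributes +1 455 177 mm⁴
Total I = 1 917 803 mm⁴.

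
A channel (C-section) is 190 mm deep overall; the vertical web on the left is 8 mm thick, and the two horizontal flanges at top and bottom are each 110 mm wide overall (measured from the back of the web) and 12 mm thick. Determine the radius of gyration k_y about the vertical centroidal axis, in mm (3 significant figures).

Break the section into simple shapes (no overlaps), measuring from the bottom-left corner of the bounding box.
Web: 8 × 190, A = 1 520 mm², x = 4 mm, Ī = 8106.7 mm⁴.
Top flange (beyond web): 102 × 12, A = 1 224 mm², x = 59 mm, Ī = 1 061 208 mm⁴.
Bottom flange (beyond web): 102 × 12, A = 1 224 mm², x = 59 mm, Ī = 1 061 208 mm⁴.
Centroid: x̄ = ΣA·x / ΣA = 37.931 mm.
Transfer each piece to the vertical centroidal axis using Ī + A·d² with d = x − 37.931:
  web: d = -33.931 mm → contributes +1 758 149 mm⁴
  top flange (beyond web): d = 21.069 mm → contributes +1 604 522 mm⁴
  bottom flange (beyond web): d = 21.069 mm → contributes +1 604 522 mm⁴
Total I = 4 967 192 mm⁴.
Radius of gyration: k = √(I/A) = √(4 967 192 / 3 968) = 35.381 mm.

k_y ≈ 35.4 mm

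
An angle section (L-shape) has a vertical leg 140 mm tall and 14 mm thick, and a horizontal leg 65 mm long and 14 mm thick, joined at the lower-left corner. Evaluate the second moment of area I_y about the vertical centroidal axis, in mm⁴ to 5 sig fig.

Decompose the section into non-overlapping parts with the origin at the bottom-left of its bounding rectangle.
Vertical leg: 14 × 140, A = 1 960 mm², x = 7 mm, Ī = 32013.33 mm⁴.
Horizontal leg (remainder): 51 × 14, A = 714 mm², x = 39.5 mm, Ī = 154759.5 mm⁴.
Centroid: x̄ = ΣA·x / ΣA = 15.67801 mm.
Transfer each piece to the vertical centroidal axis using Ī + A·d² with d = x − 15.67801:
  vertical leg: d = -8.67801 mm → contributes +179616.8 mm⁴
  horizontal leg (remainder): d = 23.82199 mm → contributes +559945.4 mm⁴
Total I = 739562.1 mm⁴.

I_y ≈ 7.3956 × 10⁵ mm⁴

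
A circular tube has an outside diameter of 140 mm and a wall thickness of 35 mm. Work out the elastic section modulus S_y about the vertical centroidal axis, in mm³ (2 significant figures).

S_y ≈ 2.5 × 10⁵ mm³

Decompose the section into non-overlapping parts with the origin at the bottom-left of its bounding rectangle.
Outer circle: ⌀140, A = 15 394 mm², x = 70 mm, Ī = 18 857 410 mm⁴.
Bore (subtracted): ⌀70, A = 3 848 mm², x = 70 mm, Ī = 1 178 588 mm⁴.
By symmetry the centroid is at mid-width, x̄ = 70 mm.
All pieces are centred on the vertical centroidal axis, so I = ΣĪ (holes subtracted) = 17 678 822 mm⁴.
Extreme fibre distance c = 70 mm; S = I/c = 252 555 mm³.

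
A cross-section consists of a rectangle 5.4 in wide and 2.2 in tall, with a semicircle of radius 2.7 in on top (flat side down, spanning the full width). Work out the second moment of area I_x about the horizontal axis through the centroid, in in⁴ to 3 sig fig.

Decompose the section into non-overlapping parts with the origin at the bottom-left of its bounding rectangle.
Rectangular body: 5.4 × 2.2, A = 11.88 in², y = 1.1 in, Ī = 4.7916 in⁴.
Semicircular cap: semicircle r = 2.7, A = 11.451 in², y = 3.3459 in, Ī = 5.8329 in⁴.
Centroid: ȳ = ΣA·y / ΣA = 2.2023 in.
Transfer each piece to the horizontal axis through the centroid using Ī + A·d² with d = y − 2.2023:
  rectangular body: d = -1.1023 in → contributes +19.227 in⁴
  semicircular cap: d = 1.1436 in → contributes +20.809 in⁴
Total I = 40.036 in⁴.

I_x ≈ 40.0 in⁴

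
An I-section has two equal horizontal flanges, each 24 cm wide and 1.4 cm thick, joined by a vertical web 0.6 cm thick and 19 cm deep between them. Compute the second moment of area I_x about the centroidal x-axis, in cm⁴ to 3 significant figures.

Break the section into simple shapes (no overlaps), measuring from the bottom-left corner of the bounding box.
Bottom flange: 24 × 1.4, A = 33.6 cm², y = 0.7 cm, Ī = 5.488 cm⁴.
Web: 0.6 × 19, A = 11.4 cm², y = 10.9 cm, Ī = 342.95 cm⁴.
Top flange: 24 × 1.4, A = 33.6 cm², y = 21.1 cm, Ī = 5.488 cm⁴.
By symmetry the centroid is at mid-height, ȳ = 10.9 cm.
Transfer each piece to the centroidal x-axis using Ī + A·d² with d = y − 10.9:
  bottom flange: d = -10.2 cm → contributes +3501.2 cm⁴
  web: d = 0 cm → contributes +342.95 cm⁴
  top flange: d = 10.2 cm → contributes +3501.2 cm⁴
Total I = 7345.4 cm⁴.

I_x ≈ 7350 cm⁴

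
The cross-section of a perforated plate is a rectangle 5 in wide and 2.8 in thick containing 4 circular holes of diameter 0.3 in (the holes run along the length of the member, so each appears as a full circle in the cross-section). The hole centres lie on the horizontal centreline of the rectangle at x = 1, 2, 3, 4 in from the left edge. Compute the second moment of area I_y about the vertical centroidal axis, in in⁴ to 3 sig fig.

Split into non-overlapping primitives; take the origin at the lower-left of the bounding box.
Plate: 5 × 2.8, A = 14 in², x = 2.5 in, Ī = 29.167 in⁴.
Hole 1 (subtracted): ⌀0.3, A = 0.070686 in², x = 1 in, Ī = 0.00039761 in⁴.
Hole 2 (subtracted): ⌀0.3, A = 0.070686 in², x = 2 in, Ī = 0.00039761 in⁴.
Hole 3 (subtracted): ⌀0.3, A = 0.070686 in², x = 3 in, Ī = 0.00039761 in⁴.
Hole 4 (subtracted): ⌀0.3, A = 0.070686 in², x = 4 in, Ī = 0.00039761 in⁴.
By symmetry the centroid is at mid-width, x̄ = 2.5 in.
Transfer each piece to the vertical centroidal axis using Ī + A·d² with d = x − 2.5:
  plate: d = 0 in → contributes +29.167 in⁴
  hole 1: d = -1.5 in → contributes −0.15944 in⁴
  hole 2: d = -0.5 in → contributes −0.018069 in⁴
  hole 3: d = 0.5 in → contributes −0.018069 in⁴
  hole 4: d = 1.5 in → contributes −0.15944 in⁴
Total I = 28.812 in⁴.

I_y ≈ 28.8 in⁴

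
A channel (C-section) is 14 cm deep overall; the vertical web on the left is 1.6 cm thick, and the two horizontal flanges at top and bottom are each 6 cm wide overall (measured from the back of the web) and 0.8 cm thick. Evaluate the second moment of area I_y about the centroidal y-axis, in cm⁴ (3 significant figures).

Break the section into simple shapes (no overlaps), measuring from the bottom-left corner of the bounding box.
Web: 1.6 × 14, A = 22.4 cm², x = 0.8 cm, Ī = 4.7787 cm⁴.
Top flange (beyond web): 4.4 × 0.8, A = 3.52 cm², x = 3.8 cm, Ī = 5.6789 cm⁴.
Bottom flange (beyond web): 4.4 × 0.8, A = 3.52 cm², x = 3.8 cm, Ī = 5.6789 cm⁴.
Centroid: x̄ = ΣA·x / ΣA = 1.5174 cm.
Transfer each piece to the centroidal y-axis using Ī + A·d² with d = x − 1.5174:
  web: d = -0.71739 cm → contributes +16.307 cm⁴
  top flange (beyond web): d = 2.2826 cm → contributes +24.019 cm⁴
  bottom flange (beyond web): d = 2.2826 cm → contributes +24.019 cm⁴
Total I = 64.345 cm⁴.

I_y ≈ 64.3 cm⁴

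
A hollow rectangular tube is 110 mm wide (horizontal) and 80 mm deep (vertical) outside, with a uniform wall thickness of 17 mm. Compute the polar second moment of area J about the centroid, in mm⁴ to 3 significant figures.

J ≈ 1.13 × 10⁷ mm⁴

Break the section into simple shapes (no overlaps), measuring from the bottom-left corner of the bounding box.
Outer rectangle: 110 × 80, A = 8 800 mm², y = 40 mm, Ī = 4 693 333 mm⁴.
Inner void (subtracted): 76 × 46, A = 3 496 mm², y = 40 mm, Ī = 616 461 mm⁴.
By symmetry the centroid is at mid-height, ȳ = 40 mm.
All pieces are centred on the centroidal x-axis, so I = ΣĪ (holes subtracted) = 4 076 872 mm⁴.
Repeating about the centroidal y-axis gives I_y = 7 190 592 mm⁴.
Polar second moment: J = I_x + I_y = 11 267 464 mm⁴.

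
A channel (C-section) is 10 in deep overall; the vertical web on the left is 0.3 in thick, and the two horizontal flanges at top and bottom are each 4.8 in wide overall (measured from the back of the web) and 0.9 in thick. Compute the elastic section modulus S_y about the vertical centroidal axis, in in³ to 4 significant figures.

Treat the section as a set of non-overlapping primitives; coordinates are from the bounding-box lower-left.
Web: 0.3 × 10, A = 3 in², x = 0.15 in, Ī = 0.0225 in⁴.
Top flange (beyond web): 4.5 × 0.9, A = 4.05 in², x = 2.55 in, Ī = 6.83438 in⁴.
Bottom flange (beyond web): 4.5 × 0.9, A = 4.05 in², x = 2.55 in, Ī = 6.83438 in⁴.
Centroid: x̄ = ΣA·x / ΣA = 1.90135 in.
Transfer each piece to the vertical centroidal axis using Ī + A·d² with d = x − 1.90135:
  web: d = -1.75135 in → contributes +9.22419 in⁴
  top flange (beyond web): d = 0.648649 in → contributes +8.53839 in⁴
  bottom flange (beyond web): d = 0.648649 in → contributes +8.53839 in⁴
Total I = 26.301 in⁴.
Extreme fibre distance c = 2.89865 in; S = I/c = 9.07353 in³.

S_y ≈ 9.074 in³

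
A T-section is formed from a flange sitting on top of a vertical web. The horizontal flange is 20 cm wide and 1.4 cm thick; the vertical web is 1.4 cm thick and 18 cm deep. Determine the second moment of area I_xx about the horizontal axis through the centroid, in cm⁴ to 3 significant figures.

Decompose the section into non-overlapping parts with the origin at the bottom-left of its bounding rectangle.
Flange: 20 × 1.4, A = 28 cm², y = 18.7 cm, Ī = 4.5733 cm⁴.
Web: 1.4 × 18, A = 25.2 cm², y = 9 cm, Ī = 680.4 cm⁴.
Centroid: ȳ = ΣA·y / ΣA = 14.105 cm.
Transfer each piece to the horizontal axis through the centroid using Ī + A·d² with d = y − 14.105:
  flange: d = 4.5947 cm → contributes +595.7 cm⁴
  web: d = -5.1053 cm → contributes +1337.2 cm⁴
Total I = 1932.9 cm⁴.

I_xx ≈ 1930 cm⁴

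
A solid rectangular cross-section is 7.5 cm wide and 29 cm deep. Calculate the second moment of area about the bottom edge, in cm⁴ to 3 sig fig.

I_base ≈ 6.10 × 10⁴ cm⁴

The section: 7.5 × 29, A = 217.5 cm², y = 14.5 cm, Ī = 15 243 cm⁴.
Transfer it to the base of the section using Ī + A·d² with d = y − 0:
  the section: d = 14.5 cm → contributes +60 973 cm⁴
Total I = 60 973 cm⁴.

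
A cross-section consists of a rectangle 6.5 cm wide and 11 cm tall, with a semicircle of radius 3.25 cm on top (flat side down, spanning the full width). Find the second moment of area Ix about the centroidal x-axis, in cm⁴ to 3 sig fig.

Ix ≈ 1370 cm⁴

Treat the section as a set of non-overlapping primitives; coordinates are from the bounding-box lower-left.
Rectangular body: 6.5 × 11, A = 71.5 cm², y = 5.5 cm, Ī = 720.96 cm⁴.
Semicircular cap: semicircle r = 3.25, A = 16.592 cm², y = 12.379 cm, Ī = 12.245 cm⁴.
Centroid: ȳ = ΣA·y / ΣA = 6.7957 cm.
Transfer each piece to the centroidal x-axis using Ī + A·d² with d = y − 6.7957:
  rectangular body: d = -1.2957 cm → contributes +840.99 cm⁴
  semicircular cap: d = 5.5837 cm → contributes +529.52 cm⁴
Total I = 1370.5 cm⁴.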